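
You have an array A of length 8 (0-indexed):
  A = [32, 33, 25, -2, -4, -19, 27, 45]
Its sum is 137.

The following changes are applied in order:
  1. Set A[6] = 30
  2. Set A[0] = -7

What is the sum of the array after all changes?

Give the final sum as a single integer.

Answer: 101

Derivation:
Initial sum: 137
Change 1: A[6] 27 -> 30, delta = 3, sum = 140
Change 2: A[0] 32 -> -7, delta = -39, sum = 101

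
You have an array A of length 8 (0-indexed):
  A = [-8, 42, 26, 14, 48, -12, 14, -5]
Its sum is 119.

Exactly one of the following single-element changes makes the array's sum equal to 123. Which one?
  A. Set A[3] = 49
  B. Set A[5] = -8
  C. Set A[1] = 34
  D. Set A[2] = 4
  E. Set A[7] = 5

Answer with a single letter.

Option A: A[3] 14->49, delta=35, new_sum=119+(35)=154
Option B: A[5] -12->-8, delta=4, new_sum=119+(4)=123 <-- matches target
Option C: A[1] 42->34, delta=-8, new_sum=119+(-8)=111
Option D: A[2] 26->4, delta=-22, new_sum=119+(-22)=97
Option E: A[7] -5->5, delta=10, new_sum=119+(10)=129

Answer: B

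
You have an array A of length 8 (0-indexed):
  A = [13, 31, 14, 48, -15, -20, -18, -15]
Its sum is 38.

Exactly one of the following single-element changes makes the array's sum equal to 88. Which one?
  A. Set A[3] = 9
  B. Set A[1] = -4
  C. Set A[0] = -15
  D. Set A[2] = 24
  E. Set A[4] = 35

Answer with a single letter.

Answer: E

Derivation:
Option A: A[3] 48->9, delta=-39, new_sum=38+(-39)=-1
Option B: A[1] 31->-4, delta=-35, new_sum=38+(-35)=3
Option C: A[0] 13->-15, delta=-28, new_sum=38+(-28)=10
Option D: A[2] 14->24, delta=10, new_sum=38+(10)=48
Option E: A[4] -15->35, delta=50, new_sum=38+(50)=88 <-- matches target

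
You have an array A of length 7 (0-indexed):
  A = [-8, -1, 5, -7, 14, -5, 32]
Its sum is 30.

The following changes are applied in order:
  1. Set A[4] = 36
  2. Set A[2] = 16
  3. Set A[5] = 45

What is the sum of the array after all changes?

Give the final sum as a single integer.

Initial sum: 30
Change 1: A[4] 14 -> 36, delta = 22, sum = 52
Change 2: A[2] 5 -> 16, delta = 11, sum = 63
Change 3: A[5] -5 -> 45, delta = 50, sum = 113

Answer: 113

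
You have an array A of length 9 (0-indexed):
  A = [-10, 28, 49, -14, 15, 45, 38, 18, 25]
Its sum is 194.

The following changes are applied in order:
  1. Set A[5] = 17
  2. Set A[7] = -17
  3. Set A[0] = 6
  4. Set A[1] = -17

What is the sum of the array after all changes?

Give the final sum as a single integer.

Answer: 102

Derivation:
Initial sum: 194
Change 1: A[5] 45 -> 17, delta = -28, sum = 166
Change 2: A[7] 18 -> -17, delta = -35, sum = 131
Change 3: A[0] -10 -> 6, delta = 16, sum = 147
Change 4: A[1] 28 -> -17, delta = -45, sum = 102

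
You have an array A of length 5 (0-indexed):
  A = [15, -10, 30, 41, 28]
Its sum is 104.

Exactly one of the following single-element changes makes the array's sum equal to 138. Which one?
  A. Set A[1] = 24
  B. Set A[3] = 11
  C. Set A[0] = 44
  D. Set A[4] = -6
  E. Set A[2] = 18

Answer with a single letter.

Answer: A

Derivation:
Option A: A[1] -10->24, delta=34, new_sum=104+(34)=138 <-- matches target
Option B: A[3] 41->11, delta=-30, new_sum=104+(-30)=74
Option C: A[0] 15->44, delta=29, new_sum=104+(29)=133
Option D: A[4] 28->-6, delta=-34, new_sum=104+(-34)=70
Option E: A[2] 30->18, delta=-12, new_sum=104+(-12)=92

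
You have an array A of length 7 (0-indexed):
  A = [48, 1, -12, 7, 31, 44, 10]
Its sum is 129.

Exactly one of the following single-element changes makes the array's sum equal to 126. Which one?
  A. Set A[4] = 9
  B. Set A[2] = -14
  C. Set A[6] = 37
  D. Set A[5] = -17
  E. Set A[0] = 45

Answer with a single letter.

Answer: E

Derivation:
Option A: A[4] 31->9, delta=-22, new_sum=129+(-22)=107
Option B: A[2] -12->-14, delta=-2, new_sum=129+(-2)=127
Option C: A[6] 10->37, delta=27, new_sum=129+(27)=156
Option D: A[5] 44->-17, delta=-61, new_sum=129+(-61)=68
Option E: A[0] 48->45, delta=-3, new_sum=129+(-3)=126 <-- matches target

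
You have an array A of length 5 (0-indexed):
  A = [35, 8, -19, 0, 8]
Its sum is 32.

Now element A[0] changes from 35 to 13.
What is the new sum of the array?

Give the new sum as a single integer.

Old value at index 0: 35
New value at index 0: 13
Delta = 13 - 35 = -22
New sum = old_sum + delta = 32 + (-22) = 10

Answer: 10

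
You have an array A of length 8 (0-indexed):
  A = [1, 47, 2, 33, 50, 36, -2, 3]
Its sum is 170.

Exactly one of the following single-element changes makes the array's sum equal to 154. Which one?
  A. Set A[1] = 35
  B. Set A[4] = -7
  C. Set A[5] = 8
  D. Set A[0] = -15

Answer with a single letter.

Answer: D

Derivation:
Option A: A[1] 47->35, delta=-12, new_sum=170+(-12)=158
Option B: A[4] 50->-7, delta=-57, new_sum=170+(-57)=113
Option C: A[5] 36->8, delta=-28, new_sum=170+(-28)=142
Option D: A[0] 1->-15, delta=-16, new_sum=170+(-16)=154 <-- matches target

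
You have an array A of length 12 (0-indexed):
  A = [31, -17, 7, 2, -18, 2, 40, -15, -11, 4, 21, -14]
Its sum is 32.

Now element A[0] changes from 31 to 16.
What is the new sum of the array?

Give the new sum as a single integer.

Answer: 17

Derivation:
Old value at index 0: 31
New value at index 0: 16
Delta = 16 - 31 = -15
New sum = old_sum + delta = 32 + (-15) = 17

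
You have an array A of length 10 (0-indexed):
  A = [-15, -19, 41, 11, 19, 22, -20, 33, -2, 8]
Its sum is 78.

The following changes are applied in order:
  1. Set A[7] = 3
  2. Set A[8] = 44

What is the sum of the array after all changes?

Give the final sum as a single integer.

Initial sum: 78
Change 1: A[7] 33 -> 3, delta = -30, sum = 48
Change 2: A[8] -2 -> 44, delta = 46, sum = 94

Answer: 94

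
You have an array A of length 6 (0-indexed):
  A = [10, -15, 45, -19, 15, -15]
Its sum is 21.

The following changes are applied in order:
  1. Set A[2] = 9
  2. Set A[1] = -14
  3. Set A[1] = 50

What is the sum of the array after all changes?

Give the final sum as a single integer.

Answer: 50

Derivation:
Initial sum: 21
Change 1: A[2] 45 -> 9, delta = -36, sum = -15
Change 2: A[1] -15 -> -14, delta = 1, sum = -14
Change 3: A[1] -14 -> 50, delta = 64, sum = 50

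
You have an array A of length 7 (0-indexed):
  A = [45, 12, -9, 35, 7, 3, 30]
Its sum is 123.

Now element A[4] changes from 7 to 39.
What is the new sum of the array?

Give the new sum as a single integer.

Old value at index 4: 7
New value at index 4: 39
Delta = 39 - 7 = 32
New sum = old_sum + delta = 123 + (32) = 155

Answer: 155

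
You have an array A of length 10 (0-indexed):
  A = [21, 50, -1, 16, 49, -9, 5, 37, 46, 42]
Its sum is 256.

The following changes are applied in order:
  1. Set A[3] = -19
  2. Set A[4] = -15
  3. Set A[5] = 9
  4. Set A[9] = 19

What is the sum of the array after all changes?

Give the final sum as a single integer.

Answer: 152

Derivation:
Initial sum: 256
Change 1: A[3] 16 -> -19, delta = -35, sum = 221
Change 2: A[4] 49 -> -15, delta = -64, sum = 157
Change 3: A[5] -9 -> 9, delta = 18, sum = 175
Change 4: A[9] 42 -> 19, delta = -23, sum = 152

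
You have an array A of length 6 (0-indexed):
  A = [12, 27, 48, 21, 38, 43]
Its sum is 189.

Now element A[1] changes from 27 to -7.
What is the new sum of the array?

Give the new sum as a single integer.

Old value at index 1: 27
New value at index 1: -7
Delta = -7 - 27 = -34
New sum = old_sum + delta = 189 + (-34) = 155

Answer: 155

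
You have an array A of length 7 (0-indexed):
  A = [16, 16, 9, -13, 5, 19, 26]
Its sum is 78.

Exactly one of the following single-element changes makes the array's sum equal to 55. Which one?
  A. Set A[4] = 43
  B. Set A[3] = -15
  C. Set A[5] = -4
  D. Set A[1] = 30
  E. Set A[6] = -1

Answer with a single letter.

Answer: C

Derivation:
Option A: A[4] 5->43, delta=38, new_sum=78+(38)=116
Option B: A[3] -13->-15, delta=-2, new_sum=78+(-2)=76
Option C: A[5] 19->-4, delta=-23, new_sum=78+(-23)=55 <-- matches target
Option D: A[1] 16->30, delta=14, new_sum=78+(14)=92
Option E: A[6] 26->-1, delta=-27, new_sum=78+(-27)=51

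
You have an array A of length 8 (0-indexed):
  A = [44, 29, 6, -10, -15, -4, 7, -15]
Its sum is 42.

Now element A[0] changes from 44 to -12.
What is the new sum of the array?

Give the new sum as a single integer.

Old value at index 0: 44
New value at index 0: -12
Delta = -12 - 44 = -56
New sum = old_sum + delta = 42 + (-56) = -14

Answer: -14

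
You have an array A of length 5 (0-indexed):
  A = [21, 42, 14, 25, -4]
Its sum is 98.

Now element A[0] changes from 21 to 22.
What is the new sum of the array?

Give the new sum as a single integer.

Old value at index 0: 21
New value at index 0: 22
Delta = 22 - 21 = 1
New sum = old_sum + delta = 98 + (1) = 99

Answer: 99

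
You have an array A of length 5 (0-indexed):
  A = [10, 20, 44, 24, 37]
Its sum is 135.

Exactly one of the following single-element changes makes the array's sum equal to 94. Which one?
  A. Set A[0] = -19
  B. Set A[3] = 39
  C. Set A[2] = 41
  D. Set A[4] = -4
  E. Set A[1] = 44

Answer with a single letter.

Option A: A[0] 10->-19, delta=-29, new_sum=135+(-29)=106
Option B: A[3] 24->39, delta=15, new_sum=135+(15)=150
Option C: A[2] 44->41, delta=-3, new_sum=135+(-3)=132
Option D: A[4] 37->-4, delta=-41, new_sum=135+(-41)=94 <-- matches target
Option E: A[1] 20->44, delta=24, new_sum=135+(24)=159

Answer: D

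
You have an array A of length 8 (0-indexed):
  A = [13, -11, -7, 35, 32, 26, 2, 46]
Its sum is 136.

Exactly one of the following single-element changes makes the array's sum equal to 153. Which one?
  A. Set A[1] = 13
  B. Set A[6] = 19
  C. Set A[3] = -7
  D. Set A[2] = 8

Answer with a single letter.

Option A: A[1] -11->13, delta=24, new_sum=136+(24)=160
Option B: A[6] 2->19, delta=17, new_sum=136+(17)=153 <-- matches target
Option C: A[3] 35->-7, delta=-42, new_sum=136+(-42)=94
Option D: A[2] -7->8, delta=15, new_sum=136+(15)=151

Answer: B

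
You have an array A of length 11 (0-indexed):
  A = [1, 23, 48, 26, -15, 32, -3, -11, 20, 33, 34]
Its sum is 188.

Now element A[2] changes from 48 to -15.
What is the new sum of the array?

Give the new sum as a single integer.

Old value at index 2: 48
New value at index 2: -15
Delta = -15 - 48 = -63
New sum = old_sum + delta = 188 + (-63) = 125

Answer: 125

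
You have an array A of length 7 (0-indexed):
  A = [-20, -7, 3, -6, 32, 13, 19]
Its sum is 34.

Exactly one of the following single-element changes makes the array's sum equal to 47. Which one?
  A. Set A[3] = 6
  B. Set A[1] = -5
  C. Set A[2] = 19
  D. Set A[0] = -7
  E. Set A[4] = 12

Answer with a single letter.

Option A: A[3] -6->6, delta=12, new_sum=34+(12)=46
Option B: A[1] -7->-5, delta=2, new_sum=34+(2)=36
Option C: A[2] 3->19, delta=16, new_sum=34+(16)=50
Option D: A[0] -20->-7, delta=13, new_sum=34+(13)=47 <-- matches target
Option E: A[4] 32->12, delta=-20, new_sum=34+(-20)=14

Answer: D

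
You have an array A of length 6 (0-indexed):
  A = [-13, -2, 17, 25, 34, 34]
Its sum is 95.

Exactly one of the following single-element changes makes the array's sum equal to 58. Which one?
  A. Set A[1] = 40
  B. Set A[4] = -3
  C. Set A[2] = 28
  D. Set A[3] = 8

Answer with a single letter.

Answer: B

Derivation:
Option A: A[1] -2->40, delta=42, new_sum=95+(42)=137
Option B: A[4] 34->-3, delta=-37, new_sum=95+(-37)=58 <-- matches target
Option C: A[2] 17->28, delta=11, new_sum=95+(11)=106
Option D: A[3] 25->8, delta=-17, new_sum=95+(-17)=78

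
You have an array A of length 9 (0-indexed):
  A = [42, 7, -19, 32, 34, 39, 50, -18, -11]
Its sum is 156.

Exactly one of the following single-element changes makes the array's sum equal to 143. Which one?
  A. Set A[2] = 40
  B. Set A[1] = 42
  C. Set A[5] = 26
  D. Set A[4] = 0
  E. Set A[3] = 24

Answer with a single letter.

Option A: A[2] -19->40, delta=59, new_sum=156+(59)=215
Option B: A[1] 7->42, delta=35, new_sum=156+(35)=191
Option C: A[5] 39->26, delta=-13, new_sum=156+(-13)=143 <-- matches target
Option D: A[4] 34->0, delta=-34, new_sum=156+(-34)=122
Option E: A[3] 32->24, delta=-8, new_sum=156+(-8)=148

Answer: C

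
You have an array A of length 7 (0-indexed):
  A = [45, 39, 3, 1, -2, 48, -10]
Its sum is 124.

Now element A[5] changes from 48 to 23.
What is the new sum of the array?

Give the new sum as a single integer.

Answer: 99

Derivation:
Old value at index 5: 48
New value at index 5: 23
Delta = 23 - 48 = -25
New sum = old_sum + delta = 124 + (-25) = 99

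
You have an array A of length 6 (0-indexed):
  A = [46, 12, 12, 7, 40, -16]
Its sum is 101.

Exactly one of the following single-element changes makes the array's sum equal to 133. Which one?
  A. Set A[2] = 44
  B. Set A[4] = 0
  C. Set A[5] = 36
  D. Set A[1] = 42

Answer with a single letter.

Option A: A[2] 12->44, delta=32, new_sum=101+(32)=133 <-- matches target
Option B: A[4] 40->0, delta=-40, new_sum=101+(-40)=61
Option C: A[5] -16->36, delta=52, new_sum=101+(52)=153
Option D: A[1] 12->42, delta=30, new_sum=101+(30)=131

Answer: A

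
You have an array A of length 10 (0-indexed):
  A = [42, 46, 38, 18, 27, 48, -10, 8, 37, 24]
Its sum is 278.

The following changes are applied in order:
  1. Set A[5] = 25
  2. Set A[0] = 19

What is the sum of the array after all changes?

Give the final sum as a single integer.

Answer: 232

Derivation:
Initial sum: 278
Change 1: A[5] 48 -> 25, delta = -23, sum = 255
Change 2: A[0] 42 -> 19, delta = -23, sum = 232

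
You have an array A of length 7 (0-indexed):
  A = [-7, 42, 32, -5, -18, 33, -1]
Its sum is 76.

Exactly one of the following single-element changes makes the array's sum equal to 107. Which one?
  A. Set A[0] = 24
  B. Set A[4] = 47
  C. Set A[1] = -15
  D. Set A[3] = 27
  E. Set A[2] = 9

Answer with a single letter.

Answer: A

Derivation:
Option A: A[0] -7->24, delta=31, new_sum=76+(31)=107 <-- matches target
Option B: A[4] -18->47, delta=65, new_sum=76+(65)=141
Option C: A[1] 42->-15, delta=-57, new_sum=76+(-57)=19
Option D: A[3] -5->27, delta=32, new_sum=76+(32)=108
Option E: A[2] 32->9, delta=-23, new_sum=76+(-23)=53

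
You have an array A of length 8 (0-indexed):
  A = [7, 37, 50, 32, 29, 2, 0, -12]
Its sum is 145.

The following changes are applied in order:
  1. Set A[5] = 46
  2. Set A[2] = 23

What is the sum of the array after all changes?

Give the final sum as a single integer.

Initial sum: 145
Change 1: A[5] 2 -> 46, delta = 44, sum = 189
Change 2: A[2] 50 -> 23, delta = -27, sum = 162

Answer: 162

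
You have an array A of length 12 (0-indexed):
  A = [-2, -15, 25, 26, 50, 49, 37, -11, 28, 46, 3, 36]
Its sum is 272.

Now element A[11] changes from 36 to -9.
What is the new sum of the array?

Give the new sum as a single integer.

Answer: 227

Derivation:
Old value at index 11: 36
New value at index 11: -9
Delta = -9 - 36 = -45
New sum = old_sum + delta = 272 + (-45) = 227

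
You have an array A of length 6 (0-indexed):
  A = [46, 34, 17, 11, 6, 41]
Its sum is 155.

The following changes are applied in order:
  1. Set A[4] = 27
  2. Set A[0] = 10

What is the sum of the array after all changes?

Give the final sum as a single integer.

Answer: 140

Derivation:
Initial sum: 155
Change 1: A[4] 6 -> 27, delta = 21, sum = 176
Change 2: A[0] 46 -> 10, delta = -36, sum = 140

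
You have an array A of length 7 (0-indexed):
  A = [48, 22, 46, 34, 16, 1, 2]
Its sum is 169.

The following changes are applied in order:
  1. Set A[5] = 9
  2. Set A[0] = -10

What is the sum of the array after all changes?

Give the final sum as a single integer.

Initial sum: 169
Change 1: A[5] 1 -> 9, delta = 8, sum = 177
Change 2: A[0] 48 -> -10, delta = -58, sum = 119

Answer: 119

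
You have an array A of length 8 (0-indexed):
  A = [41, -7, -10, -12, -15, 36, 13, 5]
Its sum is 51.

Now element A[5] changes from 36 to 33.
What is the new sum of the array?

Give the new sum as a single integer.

Old value at index 5: 36
New value at index 5: 33
Delta = 33 - 36 = -3
New sum = old_sum + delta = 51 + (-3) = 48

Answer: 48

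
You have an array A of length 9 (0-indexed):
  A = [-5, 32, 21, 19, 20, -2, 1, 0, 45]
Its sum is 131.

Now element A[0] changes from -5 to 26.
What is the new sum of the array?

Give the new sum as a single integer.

Answer: 162

Derivation:
Old value at index 0: -5
New value at index 0: 26
Delta = 26 - -5 = 31
New sum = old_sum + delta = 131 + (31) = 162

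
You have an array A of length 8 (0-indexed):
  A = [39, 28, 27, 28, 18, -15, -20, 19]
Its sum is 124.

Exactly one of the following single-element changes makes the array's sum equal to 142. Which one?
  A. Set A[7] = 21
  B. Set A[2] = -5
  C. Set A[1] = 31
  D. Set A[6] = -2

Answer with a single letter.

Option A: A[7] 19->21, delta=2, new_sum=124+(2)=126
Option B: A[2] 27->-5, delta=-32, new_sum=124+(-32)=92
Option C: A[1] 28->31, delta=3, new_sum=124+(3)=127
Option D: A[6] -20->-2, delta=18, new_sum=124+(18)=142 <-- matches target

Answer: D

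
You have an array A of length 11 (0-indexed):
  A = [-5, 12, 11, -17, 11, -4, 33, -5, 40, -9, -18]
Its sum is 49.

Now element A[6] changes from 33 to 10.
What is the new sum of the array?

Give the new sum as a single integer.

Old value at index 6: 33
New value at index 6: 10
Delta = 10 - 33 = -23
New sum = old_sum + delta = 49 + (-23) = 26

Answer: 26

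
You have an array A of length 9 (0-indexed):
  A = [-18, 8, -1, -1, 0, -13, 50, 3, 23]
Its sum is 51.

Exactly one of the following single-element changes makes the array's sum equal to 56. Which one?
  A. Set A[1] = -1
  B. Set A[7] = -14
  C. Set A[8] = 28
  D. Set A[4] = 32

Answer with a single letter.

Option A: A[1] 8->-1, delta=-9, new_sum=51+(-9)=42
Option B: A[7] 3->-14, delta=-17, new_sum=51+(-17)=34
Option C: A[8] 23->28, delta=5, new_sum=51+(5)=56 <-- matches target
Option D: A[4] 0->32, delta=32, new_sum=51+(32)=83

Answer: C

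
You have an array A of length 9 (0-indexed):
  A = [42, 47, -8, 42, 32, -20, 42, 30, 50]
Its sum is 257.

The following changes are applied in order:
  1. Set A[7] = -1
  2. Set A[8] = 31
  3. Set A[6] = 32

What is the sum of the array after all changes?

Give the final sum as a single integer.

Answer: 197

Derivation:
Initial sum: 257
Change 1: A[7] 30 -> -1, delta = -31, sum = 226
Change 2: A[8] 50 -> 31, delta = -19, sum = 207
Change 3: A[6] 42 -> 32, delta = -10, sum = 197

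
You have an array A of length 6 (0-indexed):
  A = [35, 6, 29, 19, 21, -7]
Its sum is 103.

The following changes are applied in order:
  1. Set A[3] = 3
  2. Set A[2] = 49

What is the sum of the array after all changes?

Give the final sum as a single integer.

Initial sum: 103
Change 1: A[3] 19 -> 3, delta = -16, sum = 87
Change 2: A[2] 29 -> 49, delta = 20, sum = 107

Answer: 107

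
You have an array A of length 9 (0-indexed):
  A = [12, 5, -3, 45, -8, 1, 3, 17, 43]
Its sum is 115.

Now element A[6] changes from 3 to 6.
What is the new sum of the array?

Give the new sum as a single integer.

Answer: 118

Derivation:
Old value at index 6: 3
New value at index 6: 6
Delta = 6 - 3 = 3
New sum = old_sum + delta = 115 + (3) = 118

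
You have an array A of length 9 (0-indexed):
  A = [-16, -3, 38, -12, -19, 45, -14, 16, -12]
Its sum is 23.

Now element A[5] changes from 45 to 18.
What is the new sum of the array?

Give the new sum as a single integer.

Answer: -4

Derivation:
Old value at index 5: 45
New value at index 5: 18
Delta = 18 - 45 = -27
New sum = old_sum + delta = 23 + (-27) = -4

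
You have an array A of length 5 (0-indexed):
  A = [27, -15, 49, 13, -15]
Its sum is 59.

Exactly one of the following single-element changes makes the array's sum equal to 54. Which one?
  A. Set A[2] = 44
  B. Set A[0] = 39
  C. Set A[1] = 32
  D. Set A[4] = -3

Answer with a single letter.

Answer: A

Derivation:
Option A: A[2] 49->44, delta=-5, new_sum=59+(-5)=54 <-- matches target
Option B: A[0] 27->39, delta=12, new_sum=59+(12)=71
Option C: A[1] -15->32, delta=47, new_sum=59+(47)=106
Option D: A[4] -15->-3, delta=12, new_sum=59+(12)=71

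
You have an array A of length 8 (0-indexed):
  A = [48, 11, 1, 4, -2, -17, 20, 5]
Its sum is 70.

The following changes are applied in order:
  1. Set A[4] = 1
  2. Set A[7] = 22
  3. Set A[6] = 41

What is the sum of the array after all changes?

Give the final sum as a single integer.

Initial sum: 70
Change 1: A[4] -2 -> 1, delta = 3, sum = 73
Change 2: A[7] 5 -> 22, delta = 17, sum = 90
Change 3: A[6] 20 -> 41, delta = 21, sum = 111

Answer: 111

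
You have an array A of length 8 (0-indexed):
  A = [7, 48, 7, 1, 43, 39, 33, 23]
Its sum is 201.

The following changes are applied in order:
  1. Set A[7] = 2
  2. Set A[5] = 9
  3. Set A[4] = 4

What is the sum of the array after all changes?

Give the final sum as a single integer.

Initial sum: 201
Change 1: A[7] 23 -> 2, delta = -21, sum = 180
Change 2: A[5] 39 -> 9, delta = -30, sum = 150
Change 3: A[4] 43 -> 4, delta = -39, sum = 111

Answer: 111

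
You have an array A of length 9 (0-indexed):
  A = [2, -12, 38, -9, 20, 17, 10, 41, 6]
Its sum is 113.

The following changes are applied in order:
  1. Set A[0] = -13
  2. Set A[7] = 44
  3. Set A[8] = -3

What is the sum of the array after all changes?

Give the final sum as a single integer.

Answer: 92

Derivation:
Initial sum: 113
Change 1: A[0] 2 -> -13, delta = -15, sum = 98
Change 2: A[7] 41 -> 44, delta = 3, sum = 101
Change 3: A[8] 6 -> -3, delta = -9, sum = 92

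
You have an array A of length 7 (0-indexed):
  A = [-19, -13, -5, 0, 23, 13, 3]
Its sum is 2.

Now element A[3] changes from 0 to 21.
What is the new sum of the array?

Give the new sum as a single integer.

Old value at index 3: 0
New value at index 3: 21
Delta = 21 - 0 = 21
New sum = old_sum + delta = 2 + (21) = 23

Answer: 23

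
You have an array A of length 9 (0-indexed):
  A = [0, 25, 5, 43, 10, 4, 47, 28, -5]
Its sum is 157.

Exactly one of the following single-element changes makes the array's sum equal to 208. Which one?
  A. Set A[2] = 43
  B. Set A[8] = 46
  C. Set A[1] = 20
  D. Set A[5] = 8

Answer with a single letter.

Answer: B

Derivation:
Option A: A[2] 5->43, delta=38, new_sum=157+(38)=195
Option B: A[8] -5->46, delta=51, new_sum=157+(51)=208 <-- matches target
Option C: A[1] 25->20, delta=-5, new_sum=157+(-5)=152
Option D: A[5] 4->8, delta=4, new_sum=157+(4)=161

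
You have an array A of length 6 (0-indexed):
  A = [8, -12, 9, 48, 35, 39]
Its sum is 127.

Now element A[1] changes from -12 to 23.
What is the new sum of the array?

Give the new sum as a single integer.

Answer: 162

Derivation:
Old value at index 1: -12
New value at index 1: 23
Delta = 23 - -12 = 35
New sum = old_sum + delta = 127 + (35) = 162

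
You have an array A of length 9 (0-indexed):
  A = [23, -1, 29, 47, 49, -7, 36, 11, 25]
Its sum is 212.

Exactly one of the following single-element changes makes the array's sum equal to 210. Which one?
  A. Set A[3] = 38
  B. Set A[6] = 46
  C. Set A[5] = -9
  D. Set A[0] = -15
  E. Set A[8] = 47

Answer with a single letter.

Answer: C

Derivation:
Option A: A[3] 47->38, delta=-9, new_sum=212+(-9)=203
Option B: A[6] 36->46, delta=10, new_sum=212+(10)=222
Option C: A[5] -7->-9, delta=-2, new_sum=212+(-2)=210 <-- matches target
Option D: A[0] 23->-15, delta=-38, new_sum=212+(-38)=174
Option E: A[8] 25->47, delta=22, new_sum=212+(22)=234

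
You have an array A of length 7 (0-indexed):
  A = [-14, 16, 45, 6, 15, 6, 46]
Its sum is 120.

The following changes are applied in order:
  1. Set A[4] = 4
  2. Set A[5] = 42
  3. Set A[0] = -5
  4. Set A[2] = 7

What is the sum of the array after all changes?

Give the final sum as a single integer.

Initial sum: 120
Change 1: A[4] 15 -> 4, delta = -11, sum = 109
Change 2: A[5] 6 -> 42, delta = 36, sum = 145
Change 3: A[0] -14 -> -5, delta = 9, sum = 154
Change 4: A[2] 45 -> 7, delta = -38, sum = 116

Answer: 116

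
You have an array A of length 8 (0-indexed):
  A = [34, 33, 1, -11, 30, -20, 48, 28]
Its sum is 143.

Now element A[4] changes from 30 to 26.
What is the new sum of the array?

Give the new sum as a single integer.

Old value at index 4: 30
New value at index 4: 26
Delta = 26 - 30 = -4
New sum = old_sum + delta = 143 + (-4) = 139

Answer: 139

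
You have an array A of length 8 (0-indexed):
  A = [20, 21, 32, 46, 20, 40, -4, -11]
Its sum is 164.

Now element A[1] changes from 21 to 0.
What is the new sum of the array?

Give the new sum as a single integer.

Answer: 143

Derivation:
Old value at index 1: 21
New value at index 1: 0
Delta = 0 - 21 = -21
New sum = old_sum + delta = 164 + (-21) = 143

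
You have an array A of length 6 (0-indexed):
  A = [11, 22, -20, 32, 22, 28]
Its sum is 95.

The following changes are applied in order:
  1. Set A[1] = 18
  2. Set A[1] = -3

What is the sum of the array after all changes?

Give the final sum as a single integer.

Answer: 70

Derivation:
Initial sum: 95
Change 1: A[1] 22 -> 18, delta = -4, sum = 91
Change 2: A[1] 18 -> -3, delta = -21, sum = 70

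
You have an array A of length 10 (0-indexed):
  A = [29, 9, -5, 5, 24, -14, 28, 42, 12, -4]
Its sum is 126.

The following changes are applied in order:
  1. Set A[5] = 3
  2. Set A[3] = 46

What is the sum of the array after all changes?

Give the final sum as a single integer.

Initial sum: 126
Change 1: A[5] -14 -> 3, delta = 17, sum = 143
Change 2: A[3] 5 -> 46, delta = 41, sum = 184

Answer: 184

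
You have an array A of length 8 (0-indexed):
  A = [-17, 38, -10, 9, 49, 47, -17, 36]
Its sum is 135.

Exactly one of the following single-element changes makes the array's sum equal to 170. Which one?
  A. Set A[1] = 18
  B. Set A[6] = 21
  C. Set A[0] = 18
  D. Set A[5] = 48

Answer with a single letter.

Answer: C

Derivation:
Option A: A[1] 38->18, delta=-20, new_sum=135+(-20)=115
Option B: A[6] -17->21, delta=38, new_sum=135+(38)=173
Option C: A[0] -17->18, delta=35, new_sum=135+(35)=170 <-- matches target
Option D: A[5] 47->48, delta=1, new_sum=135+(1)=136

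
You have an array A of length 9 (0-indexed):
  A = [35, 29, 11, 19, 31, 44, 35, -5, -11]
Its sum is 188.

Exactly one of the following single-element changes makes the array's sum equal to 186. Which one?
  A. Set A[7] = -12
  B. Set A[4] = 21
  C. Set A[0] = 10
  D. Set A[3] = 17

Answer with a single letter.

Answer: D

Derivation:
Option A: A[7] -5->-12, delta=-7, new_sum=188+(-7)=181
Option B: A[4] 31->21, delta=-10, new_sum=188+(-10)=178
Option C: A[0] 35->10, delta=-25, new_sum=188+(-25)=163
Option D: A[3] 19->17, delta=-2, new_sum=188+(-2)=186 <-- matches target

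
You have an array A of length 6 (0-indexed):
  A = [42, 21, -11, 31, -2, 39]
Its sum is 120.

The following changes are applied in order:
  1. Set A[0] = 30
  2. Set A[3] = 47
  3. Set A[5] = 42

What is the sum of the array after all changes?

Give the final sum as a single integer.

Answer: 127

Derivation:
Initial sum: 120
Change 1: A[0] 42 -> 30, delta = -12, sum = 108
Change 2: A[3] 31 -> 47, delta = 16, sum = 124
Change 3: A[5] 39 -> 42, delta = 3, sum = 127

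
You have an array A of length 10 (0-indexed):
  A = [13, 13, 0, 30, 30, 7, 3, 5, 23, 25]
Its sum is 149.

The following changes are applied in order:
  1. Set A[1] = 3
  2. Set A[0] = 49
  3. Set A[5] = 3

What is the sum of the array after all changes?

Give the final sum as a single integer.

Initial sum: 149
Change 1: A[1] 13 -> 3, delta = -10, sum = 139
Change 2: A[0] 13 -> 49, delta = 36, sum = 175
Change 3: A[5] 7 -> 3, delta = -4, sum = 171

Answer: 171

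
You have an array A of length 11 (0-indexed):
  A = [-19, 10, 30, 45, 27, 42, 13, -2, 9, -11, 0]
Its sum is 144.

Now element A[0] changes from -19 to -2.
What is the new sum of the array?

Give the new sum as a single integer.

Answer: 161

Derivation:
Old value at index 0: -19
New value at index 0: -2
Delta = -2 - -19 = 17
New sum = old_sum + delta = 144 + (17) = 161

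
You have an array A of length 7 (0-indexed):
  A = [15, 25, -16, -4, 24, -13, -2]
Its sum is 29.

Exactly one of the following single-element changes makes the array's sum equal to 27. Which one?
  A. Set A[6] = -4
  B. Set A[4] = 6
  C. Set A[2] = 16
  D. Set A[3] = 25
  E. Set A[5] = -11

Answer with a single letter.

Option A: A[6] -2->-4, delta=-2, new_sum=29+(-2)=27 <-- matches target
Option B: A[4] 24->6, delta=-18, new_sum=29+(-18)=11
Option C: A[2] -16->16, delta=32, new_sum=29+(32)=61
Option D: A[3] -4->25, delta=29, new_sum=29+(29)=58
Option E: A[5] -13->-11, delta=2, new_sum=29+(2)=31

Answer: A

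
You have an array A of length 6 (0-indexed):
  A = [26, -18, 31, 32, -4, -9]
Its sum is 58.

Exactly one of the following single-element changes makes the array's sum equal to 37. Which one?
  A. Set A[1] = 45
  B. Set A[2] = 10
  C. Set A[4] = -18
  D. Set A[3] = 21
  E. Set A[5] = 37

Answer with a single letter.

Answer: B

Derivation:
Option A: A[1] -18->45, delta=63, new_sum=58+(63)=121
Option B: A[2] 31->10, delta=-21, new_sum=58+(-21)=37 <-- matches target
Option C: A[4] -4->-18, delta=-14, new_sum=58+(-14)=44
Option D: A[3] 32->21, delta=-11, new_sum=58+(-11)=47
Option E: A[5] -9->37, delta=46, new_sum=58+(46)=104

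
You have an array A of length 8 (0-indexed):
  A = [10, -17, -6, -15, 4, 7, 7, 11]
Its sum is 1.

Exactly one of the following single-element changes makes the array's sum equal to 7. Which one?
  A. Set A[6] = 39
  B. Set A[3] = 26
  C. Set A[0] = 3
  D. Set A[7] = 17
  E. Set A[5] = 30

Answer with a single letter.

Option A: A[6] 7->39, delta=32, new_sum=1+(32)=33
Option B: A[3] -15->26, delta=41, new_sum=1+(41)=42
Option C: A[0] 10->3, delta=-7, new_sum=1+(-7)=-6
Option D: A[7] 11->17, delta=6, new_sum=1+(6)=7 <-- matches target
Option E: A[5] 7->30, delta=23, new_sum=1+(23)=24

Answer: D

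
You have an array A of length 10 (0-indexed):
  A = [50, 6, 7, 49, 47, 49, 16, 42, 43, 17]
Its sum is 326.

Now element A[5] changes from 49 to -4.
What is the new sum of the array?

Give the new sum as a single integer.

Answer: 273

Derivation:
Old value at index 5: 49
New value at index 5: -4
Delta = -4 - 49 = -53
New sum = old_sum + delta = 326 + (-53) = 273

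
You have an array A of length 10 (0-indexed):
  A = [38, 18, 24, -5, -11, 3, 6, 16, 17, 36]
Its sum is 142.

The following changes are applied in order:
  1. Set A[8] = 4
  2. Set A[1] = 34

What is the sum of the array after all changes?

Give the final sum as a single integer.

Answer: 145

Derivation:
Initial sum: 142
Change 1: A[8] 17 -> 4, delta = -13, sum = 129
Change 2: A[1] 18 -> 34, delta = 16, sum = 145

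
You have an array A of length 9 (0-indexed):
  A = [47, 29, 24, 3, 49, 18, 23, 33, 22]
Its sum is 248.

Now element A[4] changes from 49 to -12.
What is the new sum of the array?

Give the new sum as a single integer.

Answer: 187

Derivation:
Old value at index 4: 49
New value at index 4: -12
Delta = -12 - 49 = -61
New sum = old_sum + delta = 248 + (-61) = 187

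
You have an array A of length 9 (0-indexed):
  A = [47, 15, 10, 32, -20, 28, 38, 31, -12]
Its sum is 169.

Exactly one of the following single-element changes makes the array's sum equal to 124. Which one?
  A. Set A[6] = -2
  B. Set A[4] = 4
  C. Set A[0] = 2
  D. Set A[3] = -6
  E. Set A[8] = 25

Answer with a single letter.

Answer: C

Derivation:
Option A: A[6] 38->-2, delta=-40, new_sum=169+(-40)=129
Option B: A[4] -20->4, delta=24, new_sum=169+(24)=193
Option C: A[0] 47->2, delta=-45, new_sum=169+(-45)=124 <-- matches target
Option D: A[3] 32->-6, delta=-38, new_sum=169+(-38)=131
Option E: A[8] -12->25, delta=37, new_sum=169+(37)=206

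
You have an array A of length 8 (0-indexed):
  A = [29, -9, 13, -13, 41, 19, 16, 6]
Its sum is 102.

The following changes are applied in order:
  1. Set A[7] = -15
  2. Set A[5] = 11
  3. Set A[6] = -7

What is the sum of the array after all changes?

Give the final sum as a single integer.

Answer: 50

Derivation:
Initial sum: 102
Change 1: A[7] 6 -> -15, delta = -21, sum = 81
Change 2: A[5] 19 -> 11, delta = -8, sum = 73
Change 3: A[6] 16 -> -7, delta = -23, sum = 50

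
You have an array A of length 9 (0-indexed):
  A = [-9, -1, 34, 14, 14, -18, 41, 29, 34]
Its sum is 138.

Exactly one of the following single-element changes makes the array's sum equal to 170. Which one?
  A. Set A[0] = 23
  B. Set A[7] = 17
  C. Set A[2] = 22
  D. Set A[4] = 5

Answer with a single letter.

Option A: A[0] -9->23, delta=32, new_sum=138+(32)=170 <-- matches target
Option B: A[7] 29->17, delta=-12, new_sum=138+(-12)=126
Option C: A[2] 34->22, delta=-12, new_sum=138+(-12)=126
Option D: A[4] 14->5, delta=-9, new_sum=138+(-9)=129

Answer: A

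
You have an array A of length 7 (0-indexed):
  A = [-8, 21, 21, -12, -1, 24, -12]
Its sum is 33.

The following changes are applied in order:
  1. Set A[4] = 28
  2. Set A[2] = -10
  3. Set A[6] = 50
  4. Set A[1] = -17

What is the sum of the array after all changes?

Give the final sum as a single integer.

Initial sum: 33
Change 1: A[4] -1 -> 28, delta = 29, sum = 62
Change 2: A[2] 21 -> -10, delta = -31, sum = 31
Change 3: A[6] -12 -> 50, delta = 62, sum = 93
Change 4: A[1] 21 -> -17, delta = -38, sum = 55

Answer: 55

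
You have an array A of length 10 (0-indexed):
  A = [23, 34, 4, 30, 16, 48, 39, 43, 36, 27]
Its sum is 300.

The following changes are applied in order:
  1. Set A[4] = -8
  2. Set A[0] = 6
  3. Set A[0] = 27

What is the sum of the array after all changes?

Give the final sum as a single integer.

Initial sum: 300
Change 1: A[4] 16 -> -8, delta = -24, sum = 276
Change 2: A[0] 23 -> 6, delta = -17, sum = 259
Change 3: A[0] 6 -> 27, delta = 21, sum = 280

Answer: 280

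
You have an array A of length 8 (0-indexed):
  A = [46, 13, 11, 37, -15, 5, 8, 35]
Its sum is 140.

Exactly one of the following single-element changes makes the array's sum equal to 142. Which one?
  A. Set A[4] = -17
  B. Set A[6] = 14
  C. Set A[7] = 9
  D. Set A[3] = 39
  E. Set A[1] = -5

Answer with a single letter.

Option A: A[4] -15->-17, delta=-2, new_sum=140+(-2)=138
Option B: A[6] 8->14, delta=6, new_sum=140+(6)=146
Option C: A[7] 35->9, delta=-26, new_sum=140+(-26)=114
Option D: A[3] 37->39, delta=2, new_sum=140+(2)=142 <-- matches target
Option E: A[1] 13->-5, delta=-18, new_sum=140+(-18)=122

Answer: D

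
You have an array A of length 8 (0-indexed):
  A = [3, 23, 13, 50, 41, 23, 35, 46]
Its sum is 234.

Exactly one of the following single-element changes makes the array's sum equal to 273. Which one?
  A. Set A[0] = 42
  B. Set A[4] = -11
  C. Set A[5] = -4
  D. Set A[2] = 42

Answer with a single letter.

Option A: A[0] 3->42, delta=39, new_sum=234+(39)=273 <-- matches target
Option B: A[4] 41->-11, delta=-52, new_sum=234+(-52)=182
Option C: A[5] 23->-4, delta=-27, new_sum=234+(-27)=207
Option D: A[2] 13->42, delta=29, new_sum=234+(29)=263

Answer: A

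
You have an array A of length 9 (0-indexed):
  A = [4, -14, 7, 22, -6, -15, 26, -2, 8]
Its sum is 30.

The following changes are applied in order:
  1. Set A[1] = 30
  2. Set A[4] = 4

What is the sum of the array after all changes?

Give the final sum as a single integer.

Answer: 84

Derivation:
Initial sum: 30
Change 1: A[1] -14 -> 30, delta = 44, sum = 74
Change 2: A[4] -6 -> 4, delta = 10, sum = 84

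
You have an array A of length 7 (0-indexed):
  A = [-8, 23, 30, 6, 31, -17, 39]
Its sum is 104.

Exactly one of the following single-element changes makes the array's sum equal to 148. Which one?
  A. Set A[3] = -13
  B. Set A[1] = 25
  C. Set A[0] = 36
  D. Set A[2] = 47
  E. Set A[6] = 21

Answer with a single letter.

Option A: A[3] 6->-13, delta=-19, new_sum=104+(-19)=85
Option B: A[1] 23->25, delta=2, new_sum=104+(2)=106
Option C: A[0] -8->36, delta=44, new_sum=104+(44)=148 <-- matches target
Option D: A[2] 30->47, delta=17, new_sum=104+(17)=121
Option E: A[6] 39->21, delta=-18, new_sum=104+(-18)=86

Answer: C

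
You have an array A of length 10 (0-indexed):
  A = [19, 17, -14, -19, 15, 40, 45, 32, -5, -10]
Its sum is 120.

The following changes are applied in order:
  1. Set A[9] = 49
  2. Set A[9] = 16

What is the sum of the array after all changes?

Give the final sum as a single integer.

Answer: 146

Derivation:
Initial sum: 120
Change 1: A[9] -10 -> 49, delta = 59, sum = 179
Change 2: A[9] 49 -> 16, delta = -33, sum = 146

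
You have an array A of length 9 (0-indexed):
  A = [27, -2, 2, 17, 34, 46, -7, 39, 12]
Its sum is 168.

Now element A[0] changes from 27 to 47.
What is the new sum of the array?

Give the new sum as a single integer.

Answer: 188

Derivation:
Old value at index 0: 27
New value at index 0: 47
Delta = 47 - 27 = 20
New sum = old_sum + delta = 168 + (20) = 188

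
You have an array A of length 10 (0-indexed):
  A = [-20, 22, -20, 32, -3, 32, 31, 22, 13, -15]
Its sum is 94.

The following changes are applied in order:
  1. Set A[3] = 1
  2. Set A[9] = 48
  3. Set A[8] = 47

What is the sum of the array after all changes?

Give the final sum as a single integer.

Answer: 160

Derivation:
Initial sum: 94
Change 1: A[3] 32 -> 1, delta = -31, sum = 63
Change 2: A[9] -15 -> 48, delta = 63, sum = 126
Change 3: A[8] 13 -> 47, delta = 34, sum = 160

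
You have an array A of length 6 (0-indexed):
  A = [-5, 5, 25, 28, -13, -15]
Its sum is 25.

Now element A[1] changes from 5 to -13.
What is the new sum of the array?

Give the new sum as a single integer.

Old value at index 1: 5
New value at index 1: -13
Delta = -13 - 5 = -18
New sum = old_sum + delta = 25 + (-18) = 7

Answer: 7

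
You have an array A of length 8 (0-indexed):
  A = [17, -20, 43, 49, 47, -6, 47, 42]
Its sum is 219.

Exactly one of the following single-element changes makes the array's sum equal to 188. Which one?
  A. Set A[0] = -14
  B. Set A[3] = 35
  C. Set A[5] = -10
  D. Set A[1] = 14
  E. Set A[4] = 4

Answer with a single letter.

Option A: A[0] 17->-14, delta=-31, new_sum=219+(-31)=188 <-- matches target
Option B: A[3] 49->35, delta=-14, new_sum=219+(-14)=205
Option C: A[5] -6->-10, delta=-4, new_sum=219+(-4)=215
Option D: A[1] -20->14, delta=34, new_sum=219+(34)=253
Option E: A[4] 47->4, delta=-43, new_sum=219+(-43)=176

Answer: A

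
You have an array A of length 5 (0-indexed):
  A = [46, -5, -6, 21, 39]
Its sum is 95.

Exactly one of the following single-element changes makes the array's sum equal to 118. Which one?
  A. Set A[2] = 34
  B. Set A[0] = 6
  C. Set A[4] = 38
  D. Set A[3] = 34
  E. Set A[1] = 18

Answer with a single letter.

Option A: A[2] -6->34, delta=40, new_sum=95+(40)=135
Option B: A[0] 46->6, delta=-40, new_sum=95+(-40)=55
Option C: A[4] 39->38, delta=-1, new_sum=95+(-1)=94
Option D: A[3] 21->34, delta=13, new_sum=95+(13)=108
Option E: A[1] -5->18, delta=23, new_sum=95+(23)=118 <-- matches target

Answer: E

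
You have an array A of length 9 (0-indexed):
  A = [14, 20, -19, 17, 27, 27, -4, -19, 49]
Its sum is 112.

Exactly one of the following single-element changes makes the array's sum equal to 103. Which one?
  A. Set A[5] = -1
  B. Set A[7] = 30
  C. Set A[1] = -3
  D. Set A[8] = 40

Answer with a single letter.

Option A: A[5] 27->-1, delta=-28, new_sum=112+(-28)=84
Option B: A[7] -19->30, delta=49, new_sum=112+(49)=161
Option C: A[1] 20->-3, delta=-23, new_sum=112+(-23)=89
Option D: A[8] 49->40, delta=-9, new_sum=112+(-9)=103 <-- matches target

Answer: D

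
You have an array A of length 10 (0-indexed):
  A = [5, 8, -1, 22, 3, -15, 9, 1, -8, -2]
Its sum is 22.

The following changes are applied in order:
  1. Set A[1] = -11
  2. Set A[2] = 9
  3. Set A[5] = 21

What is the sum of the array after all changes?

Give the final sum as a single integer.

Answer: 49

Derivation:
Initial sum: 22
Change 1: A[1] 8 -> -11, delta = -19, sum = 3
Change 2: A[2] -1 -> 9, delta = 10, sum = 13
Change 3: A[5] -15 -> 21, delta = 36, sum = 49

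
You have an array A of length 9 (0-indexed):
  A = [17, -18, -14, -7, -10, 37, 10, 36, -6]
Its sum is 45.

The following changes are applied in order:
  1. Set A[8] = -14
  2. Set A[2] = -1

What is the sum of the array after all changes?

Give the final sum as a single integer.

Answer: 50

Derivation:
Initial sum: 45
Change 1: A[8] -6 -> -14, delta = -8, sum = 37
Change 2: A[2] -14 -> -1, delta = 13, sum = 50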